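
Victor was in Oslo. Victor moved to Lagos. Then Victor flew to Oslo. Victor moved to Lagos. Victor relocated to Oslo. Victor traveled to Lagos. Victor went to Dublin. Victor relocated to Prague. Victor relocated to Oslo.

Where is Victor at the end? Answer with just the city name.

Answer: Oslo

Derivation:
Tracking Victor's location:
Start: Victor is in Oslo.
After move 1: Oslo -> Lagos. Victor is in Lagos.
After move 2: Lagos -> Oslo. Victor is in Oslo.
After move 3: Oslo -> Lagos. Victor is in Lagos.
After move 4: Lagos -> Oslo. Victor is in Oslo.
After move 5: Oslo -> Lagos. Victor is in Lagos.
After move 6: Lagos -> Dublin. Victor is in Dublin.
After move 7: Dublin -> Prague. Victor is in Prague.
After move 8: Prague -> Oslo. Victor is in Oslo.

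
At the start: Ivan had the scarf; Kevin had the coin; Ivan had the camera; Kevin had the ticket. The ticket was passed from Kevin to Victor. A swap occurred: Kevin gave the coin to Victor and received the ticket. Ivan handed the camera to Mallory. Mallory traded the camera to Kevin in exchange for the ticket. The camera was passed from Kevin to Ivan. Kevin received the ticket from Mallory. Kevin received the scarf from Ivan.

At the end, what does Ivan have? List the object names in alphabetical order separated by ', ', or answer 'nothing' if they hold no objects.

Tracking all object holders:
Start: scarf:Ivan, coin:Kevin, camera:Ivan, ticket:Kevin
Event 1 (give ticket: Kevin -> Victor). State: scarf:Ivan, coin:Kevin, camera:Ivan, ticket:Victor
Event 2 (swap coin<->ticket: now coin:Victor, ticket:Kevin). State: scarf:Ivan, coin:Victor, camera:Ivan, ticket:Kevin
Event 3 (give camera: Ivan -> Mallory). State: scarf:Ivan, coin:Victor, camera:Mallory, ticket:Kevin
Event 4 (swap camera<->ticket: now camera:Kevin, ticket:Mallory). State: scarf:Ivan, coin:Victor, camera:Kevin, ticket:Mallory
Event 5 (give camera: Kevin -> Ivan). State: scarf:Ivan, coin:Victor, camera:Ivan, ticket:Mallory
Event 6 (give ticket: Mallory -> Kevin). State: scarf:Ivan, coin:Victor, camera:Ivan, ticket:Kevin
Event 7 (give scarf: Ivan -> Kevin). State: scarf:Kevin, coin:Victor, camera:Ivan, ticket:Kevin

Final state: scarf:Kevin, coin:Victor, camera:Ivan, ticket:Kevin
Ivan holds: camera.

Answer: camera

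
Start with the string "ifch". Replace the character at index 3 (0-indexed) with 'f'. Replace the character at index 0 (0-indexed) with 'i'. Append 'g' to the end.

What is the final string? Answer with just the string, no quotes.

Answer: ifcfg

Derivation:
Applying each edit step by step:
Start: "ifch"
Op 1 (replace idx 3: 'h' -> 'f'): "ifch" -> "ifcf"
Op 2 (replace idx 0: 'i' -> 'i'): "ifcf" -> "ifcf"
Op 3 (append 'g'): "ifcf" -> "ifcfg"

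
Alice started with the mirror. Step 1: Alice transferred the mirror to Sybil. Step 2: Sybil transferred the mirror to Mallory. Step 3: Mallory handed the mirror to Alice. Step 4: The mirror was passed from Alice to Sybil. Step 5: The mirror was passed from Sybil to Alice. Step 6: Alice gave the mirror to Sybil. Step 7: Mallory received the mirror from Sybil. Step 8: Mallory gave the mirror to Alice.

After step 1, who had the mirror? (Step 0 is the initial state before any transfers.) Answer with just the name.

Tracking the mirror holder through step 1:
After step 0 (start): Alice
After step 1: Sybil

At step 1, the holder is Sybil.

Answer: Sybil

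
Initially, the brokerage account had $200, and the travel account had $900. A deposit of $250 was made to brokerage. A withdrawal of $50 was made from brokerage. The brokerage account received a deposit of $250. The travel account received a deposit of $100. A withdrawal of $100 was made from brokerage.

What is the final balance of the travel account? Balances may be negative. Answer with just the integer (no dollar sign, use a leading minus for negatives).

Answer: 1000

Derivation:
Tracking account balances step by step:
Start: brokerage=200, travel=900
Event 1 (deposit 250 to brokerage): brokerage: 200 + 250 = 450. Balances: brokerage=450, travel=900
Event 2 (withdraw 50 from brokerage): brokerage: 450 - 50 = 400. Balances: brokerage=400, travel=900
Event 3 (deposit 250 to brokerage): brokerage: 400 + 250 = 650. Balances: brokerage=650, travel=900
Event 4 (deposit 100 to travel): travel: 900 + 100 = 1000. Balances: brokerage=650, travel=1000
Event 5 (withdraw 100 from brokerage): brokerage: 650 - 100 = 550. Balances: brokerage=550, travel=1000

Final balance of travel: 1000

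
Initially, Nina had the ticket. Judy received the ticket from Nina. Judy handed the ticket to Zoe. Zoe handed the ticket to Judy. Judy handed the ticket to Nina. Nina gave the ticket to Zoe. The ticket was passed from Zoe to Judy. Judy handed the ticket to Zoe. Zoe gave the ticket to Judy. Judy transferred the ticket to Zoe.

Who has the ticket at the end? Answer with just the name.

Answer: Zoe

Derivation:
Tracking the ticket through each event:
Start: Nina has the ticket.
After event 1: Judy has the ticket.
After event 2: Zoe has the ticket.
After event 3: Judy has the ticket.
After event 4: Nina has the ticket.
After event 5: Zoe has the ticket.
After event 6: Judy has the ticket.
After event 7: Zoe has the ticket.
After event 8: Judy has the ticket.
After event 9: Zoe has the ticket.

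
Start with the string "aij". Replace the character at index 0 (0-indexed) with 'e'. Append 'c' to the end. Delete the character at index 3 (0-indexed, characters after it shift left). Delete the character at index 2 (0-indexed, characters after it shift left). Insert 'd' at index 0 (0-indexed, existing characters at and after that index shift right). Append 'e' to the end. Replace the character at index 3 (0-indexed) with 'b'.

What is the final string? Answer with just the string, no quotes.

Answer: deib

Derivation:
Applying each edit step by step:
Start: "aij"
Op 1 (replace idx 0: 'a' -> 'e'): "aij" -> "eij"
Op 2 (append 'c'): "eij" -> "eijc"
Op 3 (delete idx 3 = 'c'): "eijc" -> "eij"
Op 4 (delete idx 2 = 'j'): "eij" -> "ei"
Op 5 (insert 'd' at idx 0): "ei" -> "dei"
Op 6 (append 'e'): "dei" -> "deie"
Op 7 (replace idx 3: 'e' -> 'b'): "deie" -> "deib"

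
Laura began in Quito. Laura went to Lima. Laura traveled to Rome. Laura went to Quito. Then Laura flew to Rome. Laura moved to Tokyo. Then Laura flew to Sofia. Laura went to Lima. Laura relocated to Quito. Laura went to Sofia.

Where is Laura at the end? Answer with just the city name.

Tracking Laura's location:
Start: Laura is in Quito.
After move 1: Quito -> Lima. Laura is in Lima.
After move 2: Lima -> Rome. Laura is in Rome.
After move 3: Rome -> Quito. Laura is in Quito.
After move 4: Quito -> Rome. Laura is in Rome.
After move 5: Rome -> Tokyo. Laura is in Tokyo.
After move 6: Tokyo -> Sofia. Laura is in Sofia.
After move 7: Sofia -> Lima. Laura is in Lima.
After move 8: Lima -> Quito. Laura is in Quito.
After move 9: Quito -> Sofia. Laura is in Sofia.

Answer: Sofia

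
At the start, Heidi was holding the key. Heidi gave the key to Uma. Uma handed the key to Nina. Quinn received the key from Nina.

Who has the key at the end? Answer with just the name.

Tracking the key through each event:
Start: Heidi has the key.
After event 1: Uma has the key.
After event 2: Nina has the key.
After event 3: Quinn has the key.

Answer: Quinn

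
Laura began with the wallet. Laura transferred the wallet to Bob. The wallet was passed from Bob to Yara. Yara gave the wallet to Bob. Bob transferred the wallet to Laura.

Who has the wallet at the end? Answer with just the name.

Tracking the wallet through each event:
Start: Laura has the wallet.
After event 1: Bob has the wallet.
After event 2: Yara has the wallet.
After event 3: Bob has the wallet.
After event 4: Laura has the wallet.

Answer: Laura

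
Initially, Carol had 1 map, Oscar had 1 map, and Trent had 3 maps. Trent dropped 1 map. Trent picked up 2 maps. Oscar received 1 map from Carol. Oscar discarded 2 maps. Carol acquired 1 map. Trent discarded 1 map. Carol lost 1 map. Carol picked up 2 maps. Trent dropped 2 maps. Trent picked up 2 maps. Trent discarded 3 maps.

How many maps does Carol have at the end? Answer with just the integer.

Tracking counts step by step:
Start: Carol=1, Oscar=1, Trent=3
Event 1 (Trent -1): Trent: 3 -> 2. State: Carol=1, Oscar=1, Trent=2
Event 2 (Trent +2): Trent: 2 -> 4. State: Carol=1, Oscar=1, Trent=4
Event 3 (Carol -> Oscar, 1): Carol: 1 -> 0, Oscar: 1 -> 2. State: Carol=0, Oscar=2, Trent=4
Event 4 (Oscar -2): Oscar: 2 -> 0. State: Carol=0, Oscar=0, Trent=4
Event 5 (Carol +1): Carol: 0 -> 1. State: Carol=1, Oscar=0, Trent=4
Event 6 (Trent -1): Trent: 4 -> 3. State: Carol=1, Oscar=0, Trent=3
Event 7 (Carol -1): Carol: 1 -> 0. State: Carol=0, Oscar=0, Trent=3
Event 8 (Carol +2): Carol: 0 -> 2. State: Carol=2, Oscar=0, Trent=3
Event 9 (Trent -2): Trent: 3 -> 1. State: Carol=2, Oscar=0, Trent=1
Event 10 (Trent +2): Trent: 1 -> 3. State: Carol=2, Oscar=0, Trent=3
Event 11 (Trent -3): Trent: 3 -> 0. State: Carol=2, Oscar=0, Trent=0

Carol's final count: 2

Answer: 2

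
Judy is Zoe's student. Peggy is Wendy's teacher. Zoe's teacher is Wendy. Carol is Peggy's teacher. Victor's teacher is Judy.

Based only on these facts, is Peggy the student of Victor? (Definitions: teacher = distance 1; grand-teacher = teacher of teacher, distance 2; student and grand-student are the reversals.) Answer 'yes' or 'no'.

Reconstructing the teacher chain from the given facts:
  Carol -> Peggy -> Wendy -> Zoe -> Judy -> Victor
(each arrow means 'teacher of the next')
Positions in the chain (0 = top):
  position of Carol: 0
  position of Peggy: 1
  position of Wendy: 2
  position of Zoe: 3
  position of Judy: 4
  position of Victor: 5

Peggy is at position 1, Victor is at position 5; signed distance (j - i) = 4.
'student' requires j - i = -1. Actual distance is 4, so the relation does NOT hold.

Answer: no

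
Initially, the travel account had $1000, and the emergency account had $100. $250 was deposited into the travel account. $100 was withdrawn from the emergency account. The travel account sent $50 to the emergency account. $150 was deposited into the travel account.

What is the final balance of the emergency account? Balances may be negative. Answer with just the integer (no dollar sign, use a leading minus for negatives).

Answer: 50

Derivation:
Tracking account balances step by step:
Start: travel=1000, emergency=100
Event 1 (deposit 250 to travel): travel: 1000 + 250 = 1250. Balances: travel=1250, emergency=100
Event 2 (withdraw 100 from emergency): emergency: 100 - 100 = 0. Balances: travel=1250, emergency=0
Event 3 (transfer 50 travel -> emergency): travel: 1250 - 50 = 1200, emergency: 0 + 50 = 50. Balances: travel=1200, emergency=50
Event 4 (deposit 150 to travel): travel: 1200 + 150 = 1350. Balances: travel=1350, emergency=50

Final balance of emergency: 50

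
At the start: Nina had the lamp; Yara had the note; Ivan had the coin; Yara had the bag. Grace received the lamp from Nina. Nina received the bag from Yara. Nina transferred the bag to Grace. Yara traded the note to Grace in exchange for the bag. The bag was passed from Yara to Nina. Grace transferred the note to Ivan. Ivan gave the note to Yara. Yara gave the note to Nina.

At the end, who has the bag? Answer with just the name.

Answer: Nina

Derivation:
Tracking all object holders:
Start: lamp:Nina, note:Yara, coin:Ivan, bag:Yara
Event 1 (give lamp: Nina -> Grace). State: lamp:Grace, note:Yara, coin:Ivan, bag:Yara
Event 2 (give bag: Yara -> Nina). State: lamp:Grace, note:Yara, coin:Ivan, bag:Nina
Event 3 (give bag: Nina -> Grace). State: lamp:Grace, note:Yara, coin:Ivan, bag:Grace
Event 4 (swap note<->bag: now note:Grace, bag:Yara). State: lamp:Grace, note:Grace, coin:Ivan, bag:Yara
Event 5 (give bag: Yara -> Nina). State: lamp:Grace, note:Grace, coin:Ivan, bag:Nina
Event 6 (give note: Grace -> Ivan). State: lamp:Grace, note:Ivan, coin:Ivan, bag:Nina
Event 7 (give note: Ivan -> Yara). State: lamp:Grace, note:Yara, coin:Ivan, bag:Nina
Event 8 (give note: Yara -> Nina). State: lamp:Grace, note:Nina, coin:Ivan, bag:Nina

Final state: lamp:Grace, note:Nina, coin:Ivan, bag:Nina
The bag is held by Nina.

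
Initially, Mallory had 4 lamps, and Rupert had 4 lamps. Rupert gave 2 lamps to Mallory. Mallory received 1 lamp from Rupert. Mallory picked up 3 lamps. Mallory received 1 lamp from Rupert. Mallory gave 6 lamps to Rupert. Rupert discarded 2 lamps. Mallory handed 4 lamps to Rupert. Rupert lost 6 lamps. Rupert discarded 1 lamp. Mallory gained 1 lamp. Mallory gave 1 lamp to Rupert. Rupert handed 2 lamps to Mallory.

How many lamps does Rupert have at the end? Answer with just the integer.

Tracking counts step by step:
Start: Mallory=4, Rupert=4
Event 1 (Rupert -> Mallory, 2): Rupert: 4 -> 2, Mallory: 4 -> 6. State: Mallory=6, Rupert=2
Event 2 (Rupert -> Mallory, 1): Rupert: 2 -> 1, Mallory: 6 -> 7. State: Mallory=7, Rupert=1
Event 3 (Mallory +3): Mallory: 7 -> 10. State: Mallory=10, Rupert=1
Event 4 (Rupert -> Mallory, 1): Rupert: 1 -> 0, Mallory: 10 -> 11. State: Mallory=11, Rupert=0
Event 5 (Mallory -> Rupert, 6): Mallory: 11 -> 5, Rupert: 0 -> 6. State: Mallory=5, Rupert=6
Event 6 (Rupert -2): Rupert: 6 -> 4. State: Mallory=5, Rupert=4
Event 7 (Mallory -> Rupert, 4): Mallory: 5 -> 1, Rupert: 4 -> 8. State: Mallory=1, Rupert=8
Event 8 (Rupert -6): Rupert: 8 -> 2. State: Mallory=1, Rupert=2
Event 9 (Rupert -1): Rupert: 2 -> 1. State: Mallory=1, Rupert=1
Event 10 (Mallory +1): Mallory: 1 -> 2. State: Mallory=2, Rupert=1
Event 11 (Mallory -> Rupert, 1): Mallory: 2 -> 1, Rupert: 1 -> 2. State: Mallory=1, Rupert=2
Event 12 (Rupert -> Mallory, 2): Rupert: 2 -> 0, Mallory: 1 -> 3. State: Mallory=3, Rupert=0

Rupert's final count: 0

Answer: 0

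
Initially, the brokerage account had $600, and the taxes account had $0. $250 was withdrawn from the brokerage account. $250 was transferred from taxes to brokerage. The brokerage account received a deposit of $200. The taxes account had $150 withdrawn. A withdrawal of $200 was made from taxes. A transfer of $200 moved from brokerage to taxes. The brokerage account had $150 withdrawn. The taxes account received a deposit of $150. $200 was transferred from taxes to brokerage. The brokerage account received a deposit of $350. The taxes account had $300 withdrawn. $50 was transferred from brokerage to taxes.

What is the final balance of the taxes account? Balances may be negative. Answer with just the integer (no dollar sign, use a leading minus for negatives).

Tracking account balances step by step:
Start: brokerage=600, taxes=0
Event 1 (withdraw 250 from brokerage): brokerage: 600 - 250 = 350. Balances: brokerage=350, taxes=0
Event 2 (transfer 250 taxes -> brokerage): taxes: 0 - 250 = -250, brokerage: 350 + 250 = 600. Balances: brokerage=600, taxes=-250
Event 3 (deposit 200 to brokerage): brokerage: 600 + 200 = 800. Balances: brokerage=800, taxes=-250
Event 4 (withdraw 150 from taxes): taxes: -250 - 150 = -400. Balances: brokerage=800, taxes=-400
Event 5 (withdraw 200 from taxes): taxes: -400 - 200 = -600. Balances: brokerage=800, taxes=-600
Event 6 (transfer 200 brokerage -> taxes): brokerage: 800 - 200 = 600, taxes: -600 + 200 = -400. Balances: brokerage=600, taxes=-400
Event 7 (withdraw 150 from brokerage): brokerage: 600 - 150 = 450. Balances: brokerage=450, taxes=-400
Event 8 (deposit 150 to taxes): taxes: -400 + 150 = -250. Balances: brokerage=450, taxes=-250
Event 9 (transfer 200 taxes -> brokerage): taxes: -250 - 200 = -450, brokerage: 450 + 200 = 650. Balances: brokerage=650, taxes=-450
Event 10 (deposit 350 to brokerage): brokerage: 650 + 350 = 1000. Balances: brokerage=1000, taxes=-450
Event 11 (withdraw 300 from taxes): taxes: -450 - 300 = -750. Balances: brokerage=1000, taxes=-750
Event 12 (transfer 50 brokerage -> taxes): brokerage: 1000 - 50 = 950, taxes: -750 + 50 = -700. Balances: brokerage=950, taxes=-700

Final balance of taxes: -700

Answer: -700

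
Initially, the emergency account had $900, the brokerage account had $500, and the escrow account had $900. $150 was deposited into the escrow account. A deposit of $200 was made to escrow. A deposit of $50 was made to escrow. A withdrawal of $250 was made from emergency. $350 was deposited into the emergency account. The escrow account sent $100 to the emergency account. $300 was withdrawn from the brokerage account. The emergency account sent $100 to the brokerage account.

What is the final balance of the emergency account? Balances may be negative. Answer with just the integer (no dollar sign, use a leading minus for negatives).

Tracking account balances step by step:
Start: emergency=900, brokerage=500, escrow=900
Event 1 (deposit 150 to escrow): escrow: 900 + 150 = 1050. Balances: emergency=900, brokerage=500, escrow=1050
Event 2 (deposit 200 to escrow): escrow: 1050 + 200 = 1250. Balances: emergency=900, brokerage=500, escrow=1250
Event 3 (deposit 50 to escrow): escrow: 1250 + 50 = 1300. Balances: emergency=900, brokerage=500, escrow=1300
Event 4 (withdraw 250 from emergency): emergency: 900 - 250 = 650. Balances: emergency=650, brokerage=500, escrow=1300
Event 5 (deposit 350 to emergency): emergency: 650 + 350 = 1000. Balances: emergency=1000, brokerage=500, escrow=1300
Event 6 (transfer 100 escrow -> emergency): escrow: 1300 - 100 = 1200, emergency: 1000 + 100 = 1100. Balances: emergency=1100, brokerage=500, escrow=1200
Event 7 (withdraw 300 from brokerage): brokerage: 500 - 300 = 200. Balances: emergency=1100, brokerage=200, escrow=1200
Event 8 (transfer 100 emergency -> brokerage): emergency: 1100 - 100 = 1000, brokerage: 200 + 100 = 300. Balances: emergency=1000, brokerage=300, escrow=1200

Final balance of emergency: 1000

Answer: 1000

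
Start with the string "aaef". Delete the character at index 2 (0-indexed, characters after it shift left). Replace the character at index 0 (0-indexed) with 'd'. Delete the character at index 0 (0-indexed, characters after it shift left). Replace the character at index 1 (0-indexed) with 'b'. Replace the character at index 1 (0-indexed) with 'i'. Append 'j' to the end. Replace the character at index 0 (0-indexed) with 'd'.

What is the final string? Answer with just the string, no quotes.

Applying each edit step by step:
Start: "aaef"
Op 1 (delete idx 2 = 'e'): "aaef" -> "aaf"
Op 2 (replace idx 0: 'a' -> 'd'): "aaf" -> "daf"
Op 3 (delete idx 0 = 'd'): "daf" -> "af"
Op 4 (replace idx 1: 'f' -> 'b'): "af" -> "ab"
Op 5 (replace idx 1: 'b' -> 'i'): "ab" -> "ai"
Op 6 (append 'j'): "ai" -> "aij"
Op 7 (replace idx 0: 'a' -> 'd'): "aij" -> "dij"

Answer: dij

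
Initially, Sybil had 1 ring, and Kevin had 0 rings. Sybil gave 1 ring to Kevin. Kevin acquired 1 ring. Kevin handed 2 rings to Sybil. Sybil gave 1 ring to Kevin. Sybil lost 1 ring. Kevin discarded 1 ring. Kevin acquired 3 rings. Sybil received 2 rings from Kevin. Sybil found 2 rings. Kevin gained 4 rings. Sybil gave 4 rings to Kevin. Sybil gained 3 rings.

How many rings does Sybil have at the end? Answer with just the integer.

Tracking counts step by step:
Start: Sybil=1, Kevin=0
Event 1 (Sybil -> Kevin, 1): Sybil: 1 -> 0, Kevin: 0 -> 1. State: Sybil=0, Kevin=1
Event 2 (Kevin +1): Kevin: 1 -> 2. State: Sybil=0, Kevin=2
Event 3 (Kevin -> Sybil, 2): Kevin: 2 -> 0, Sybil: 0 -> 2. State: Sybil=2, Kevin=0
Event 4 (Sybil -> Kevin, 1): Sybil: 2 -> 1, Kevin: 0 -> 1. State: Sybil=1, Kevin=1
Event 5 (Sybil -1): Sybil: 1 -> 0. State: Sybil=0, Kevin=1
Event 6 (Kevin -1): Kevin: 1 -> 0. State: Sybil=0, Kevin=0
Event 7 (Kevin +3): Kevin: 0 -> 3. State: Sybil=0, Kevin=3
Event 8 (Kevin -> Sybil, 2): Kevin: 3 -> 1, Sybil: 0 -> 2. State: Sybil=2, Kevin=1
Event 9 (Sybil +2): Sybil: 2 -> 4. State: Sybil=4, Kevin=1
Event 10 (Kevin +4): Kevin: 1 -> 5. State: Sybil=4, Kevin=5
Event 11 (Sybil -> Kevin, 4): Sybil: 4 -> 0, Kevin: 5 -> 9. State: Sybil=0, Kevin=9
Event 12 (Sybil +3): Sybil: 0 -> 3. State: Sybil=3, Kevin=9

Sybil's final count: 3

Answer: 3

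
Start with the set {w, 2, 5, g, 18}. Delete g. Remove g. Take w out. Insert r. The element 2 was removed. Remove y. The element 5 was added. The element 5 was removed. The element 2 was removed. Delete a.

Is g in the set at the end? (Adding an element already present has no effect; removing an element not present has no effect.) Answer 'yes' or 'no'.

Tracking the set through each operation:
Start: {18, 2, 5, g, w}
Event 1 (remove g): removed. Set: {18, 2, 5, w}
Event 2 (remove g): not present, no change. Set: {18, 2, 5, w}
Event 3 (remove w): removed. Set: {18, 2, 5}
Event 4 (add r): added. Set: {18, 2, 5, r}
Event 5 (remove 2): removed. Set: {18, 5, r}
Event 6 (remove y): not present, no change. Set: {18, 5, r}
Event 7 (add 5): already present, no change. Set: {18, 5, r}
Event 8 (remove 5): removed. Set: {18, r}
Event 9 (remove 2): not present, no change. Set: {18, r}
Event 10 (remove a): not present, no change. Set: {18, r}

Final set: {18, r} (size 2)
g is NOT in the final set.

Answer: no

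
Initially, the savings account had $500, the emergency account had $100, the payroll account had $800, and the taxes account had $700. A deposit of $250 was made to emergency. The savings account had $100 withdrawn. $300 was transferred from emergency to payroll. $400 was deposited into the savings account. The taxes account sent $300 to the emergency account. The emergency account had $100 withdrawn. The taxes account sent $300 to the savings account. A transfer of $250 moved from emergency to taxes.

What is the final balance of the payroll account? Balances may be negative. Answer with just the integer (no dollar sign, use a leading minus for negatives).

Tracking account balances step by step:
Start: savings=500, emergency=100, payroll=800, taxes=700
Event 1 (deposit 250 to emergency): emergency: 100 + 250 = 350. Balances: savings=500, emergency=350, payroll=800, taxes=700
Event 2 (withdraw 100 from savings): savings: 500 - 100 = 400. Balances: savings=400, emergency=350, payroll=800, taxes=700
Event 3 (transfer 300 emergency -> payroll): emergency: 350 - 300 = 50, payroll: 800 + 300 = 1100. Balances: savings=400, emergency=50, payroll=1100, taxes=700
Event 4 (deposit 400 to savings): savings: 400 + 400 = 800. Balances: savings=800, emergency=50, payroll=1100, taxes=700
Event 5 (transfer 300 taxes -> emergency): taxes: 700 - 300 = 400, emergency: 50 + 300 = 350. Balances: savings=800, emergency=350, payroll=1100, taxes=400
Event 6 (withdraw 100 from emergency): emergency: 350 - 100 = 250. Balances: savings=800, emergency=250, payroll=1100, taxes=400
Event 7 (transfer 300 taxes -> savings): taxes: 400 - 300 = 100, savings: 800 + 300 = 1100. Balances: savings=1100, emergency=250, payroll=1100, taxes=100
Event 8 (transfer 250 emergency -> taxes): emergency: 250 - 250 = 0, taxes: 100 + 250 = 350. Balances: savings=1100, emergency=0, payroll=1100, taxes=350

Final balance of payroll: 1100

Answer: 1100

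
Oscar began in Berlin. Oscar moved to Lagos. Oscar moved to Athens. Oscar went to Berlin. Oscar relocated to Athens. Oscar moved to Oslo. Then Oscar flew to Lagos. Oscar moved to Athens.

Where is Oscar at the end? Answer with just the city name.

Tracking Oscar's location:
Start: Oscar is in Berlin.
After move 1: Berlin -> Lagos. Oscar is in Lagos.
After move 2: Lagos -> Athens. Oscar is in Athens.
After move 3: Athens -> Berlin. Oscar is in Berlin.
After move 4: Berlin -> Athens. Oscar is in Athens.
After move 5: Athens -> Oslo. Oscar is in Oslo.
After move 6: Oslo -> Lagos. Oscar is in Lagos.
After move 7: Lagos -> Athens. Oscar is in Athens.

Answer: Athens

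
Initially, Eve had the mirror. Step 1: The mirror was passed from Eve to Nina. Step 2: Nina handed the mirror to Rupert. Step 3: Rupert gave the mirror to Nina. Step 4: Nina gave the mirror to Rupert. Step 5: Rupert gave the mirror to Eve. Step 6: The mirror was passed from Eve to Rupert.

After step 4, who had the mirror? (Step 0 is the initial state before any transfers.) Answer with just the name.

Answer: Rupert

Derivation:
Tracking the mirror holder through step 4:
After step 0 (start): Eve
After step 1: Nina
After step 2: Rupert
After step 3: Nina
After step 4: Rupert

At step 4, the holder is Rupert.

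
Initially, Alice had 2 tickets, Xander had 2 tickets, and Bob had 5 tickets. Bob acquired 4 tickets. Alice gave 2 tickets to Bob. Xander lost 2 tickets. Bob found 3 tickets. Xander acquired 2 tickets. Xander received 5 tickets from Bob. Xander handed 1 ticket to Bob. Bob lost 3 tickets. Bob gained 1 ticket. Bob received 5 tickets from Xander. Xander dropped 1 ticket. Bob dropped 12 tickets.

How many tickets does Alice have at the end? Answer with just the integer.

Answer: 0

Derivation:
Tracking counts step by step:
Start: Alice=2, Xander=2, Bob=5
Event 1 (Bob +4): Bob: 5 -> 9. State: Alice=2, Xander=2, Bob=9
Event 2 (Alice -> Bob, 2): Alice: 2 -> 0, Bob: 9 -> 11. State: Alice=0, Xander=2, Bob=11
Event 3 (Xander -2): Xander: 2 -> 0. State: Alice=0, Xander=0, Bob=11
Event 4 (Bob +3): Bob: 11 -> 14. State: Alice=0, Xander=0, Bob=14
Event 5 (Xander +2): Xander: 0 -> 2. State: Alice=0, Xander=2, Bob=14
Event 6 (Bob -> Xander, 5): Bob: 14 -> 9, Xander: 2 -> 7. State: Alice=0, Xander=7, Bob=9
Event 7 (Xander -> Bob, 1): Xander: 7 -> 6, Bob: 9 -> 10. State: Alice=0, Xander=6, Bob=10
Event 8 (Bob -3): Bob: 10 -> 7. State: Alice=0, Xander=6, Bob=7
Event 9 (Bob +1): Bob: 7 -> 8. State: Alice=0, Xander=6, Bob=8
Event 10 (Xander -> Bob, 5): Xander: 6 -> 1, Bob: 8 -> 13. State: Alice=0, Xander=1, Bob=13
Event 11 (Xander -1): Xander: 1 -> 0. State: Alice=0, Xander=0, Bob=13
Event 12 (Bob -12): Bob: 13 -> 1. State: Alice=0, Xander=0, Bob=1

Alice's final count: 0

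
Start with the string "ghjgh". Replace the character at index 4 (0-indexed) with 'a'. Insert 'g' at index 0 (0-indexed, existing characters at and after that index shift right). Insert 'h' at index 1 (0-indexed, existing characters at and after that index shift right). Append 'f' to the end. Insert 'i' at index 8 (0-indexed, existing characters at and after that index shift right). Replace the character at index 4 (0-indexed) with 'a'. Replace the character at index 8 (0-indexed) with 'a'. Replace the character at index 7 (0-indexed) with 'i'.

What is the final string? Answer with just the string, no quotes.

Answer: ghghagaia

Derivation:
Applying each edit step by step:
Start: "ghjgh"
Op 1 (replace idx 4: 'h' -> 'a'): "ghjgh" -> "ghjga"
Op 2 (insert 'g' at idx 0): "ghjga" -> "gghjga"
Op 3 (insert 'h' at idx 1): "gghjga" -> "ghghjga"
Op 4 (append 'f'): "ghghjga" -> "ghghjgaf"
Op 5 (insert 'i' at idx 8): "ghghjgaf" -> "ghghjgafi"
Op 6 (replace idx 4: 'j' -> 'a'): "ghghjgafi" -> "ghghagafi"
Op 7 (replace idx 8: 'i' -> 'a'): "ghghagafi" -> "ghghagafa"
Op 8 (replace idx 7: 'f' -> 'i'): "ghghagafa" -> "ghghagaia"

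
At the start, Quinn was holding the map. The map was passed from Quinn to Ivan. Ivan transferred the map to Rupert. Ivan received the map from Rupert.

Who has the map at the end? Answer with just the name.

Answer: Ivan

Derivation:
Tracking the map through each event:
Start: Quinn has the map.
After event 1: Ivan has the map.
After event 2: Rupert has the map.
After event 3: Ivan has the map.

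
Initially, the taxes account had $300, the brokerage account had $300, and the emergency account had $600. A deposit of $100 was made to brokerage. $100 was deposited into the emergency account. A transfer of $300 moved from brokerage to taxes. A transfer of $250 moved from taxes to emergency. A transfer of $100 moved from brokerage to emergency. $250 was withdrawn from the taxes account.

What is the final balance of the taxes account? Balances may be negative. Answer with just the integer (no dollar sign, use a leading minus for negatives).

Answer: 100

Derivation:
Tracking account balances step by step:
Start: taxes=300, brokerage=300, emergency=600
Event 1 (deposit 100 to brokerage): brokerage: 300 + 100 = 400. Balances: taxes=300, brokerage=400, emergency=600
Event 2 (deposit 100 to emergency): emergency: 600 + 100 = 700. Balances: taxes=300, brokerage=400, emergency=700
Event 3 (transfer 300 brokerage -> taxes): brokerage: 400 - 300 = 100, taxes: 300 + 300 = 600. Balances: taxes=600, brokerage=100, emergency=700
Event 4 (transfer 250 taxes -> emergency): taxes: 600 - 250 = 350, emergency: 700 + 250 = 950. Balances: taxes=350, brokerage=100, emergency=950
Event 5 (transfer 100 brokerage -> emergency): brokerage: 100 - 100 = 0, emergency: 950 + 100 = 1050. Balances: taxes=350, brokerage=0, emergency=1050
Event 6 (withdraw 250 from taxes): taxes: 350 - 250 = 100. Balances: taxes=100, brokerage=0, emergency=1050

Final balance of taxes: 100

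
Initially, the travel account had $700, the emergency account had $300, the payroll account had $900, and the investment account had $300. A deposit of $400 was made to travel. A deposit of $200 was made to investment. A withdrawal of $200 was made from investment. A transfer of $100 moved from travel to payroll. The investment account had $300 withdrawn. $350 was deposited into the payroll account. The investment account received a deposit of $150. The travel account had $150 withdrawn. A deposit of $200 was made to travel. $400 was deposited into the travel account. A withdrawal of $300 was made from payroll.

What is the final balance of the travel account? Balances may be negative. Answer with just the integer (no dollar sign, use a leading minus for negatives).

Tracking account balances step by step:
Start: travel=700, emergency=300, payroll=900, investment=300
Event 1 (deposit 400 to travel): travel: 700 + 400 = 1100. Balances: travel=1100, emergency=300, payroll=900, investment=300
Event 2 (deposit 200 to investment): investment: 300 + 200 = 500. Balances: travel=1100, emergency=300, payroll=900, investment=500
Event 3 (withdraw 200 from investment): investment: 500 - 200 = 300. Balances: travel=1100, emergency=300, payroll=900, investment=300
Event 4 (transfer 100 travel -> payroll): travel: 1100 - 100 = 1000, payroll: 900 + 100 = 1000. Balances: travel=1000, emergency=300, payroll=1000, investment=300
Event 5 (withdraw 300 from investment): investment: 300 - 300 = 0. Balances: travel=1000, emergency=300, payroll=1000, investment=0
Event 6 (deposit 350 to payroll): payroll: 1000 + 350 = 1350. Balances: travel=1000, emergency=300, payroll=1350, investment=0
Event 7 (deposit 150 to investment): investment: 0 + 150 = 150. Balances: travel=1000, emergency=300, payroll=1350, investment=150
Event 8 (withdraw 150 from travel): travel: 1000 - 150 = 850. Balances: travel=850, emergency=300, payroll=1350, investment=150
Event 9 (deposit 200 to travel): travel: 850 + 200 = 1050. Balances: travel=1050, emergency=300, payroll=1350, investment=150
Event 10 (deposit 400 to travel): travel: 1050 + 400 = 1450. Balances: travel=1450, emergency=300, payroll=1350, investment=150
Event 11 (withdraw 300 from payroll): payroll: 1350 - 300 = 1050. Balances: travel=1450, emergency=300, payroll=1050, investment=150

Final balance of travel: 1450

Answer: 1450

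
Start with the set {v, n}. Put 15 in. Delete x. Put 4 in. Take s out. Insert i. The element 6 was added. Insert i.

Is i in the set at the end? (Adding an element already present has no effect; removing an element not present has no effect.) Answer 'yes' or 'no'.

Tracking the set through each operation:
Start: {n, v}
Event 1 (add 15): added. Set: {15, n, v}
Event 2 (remove x): not present, no change. Set: {15, n, v}
Event 3 (add 4): added. Set: {15, 4, n, v}
Event 4 (remove s): not present, no change. Set: {15, 4, n, v}
Event 5 (add i): added. Set: {15, 4, i, n, v}
Event 6 (add 6): added. Set: {15, 4, 6, i, n, v}
Event 7 (add i): already present, no change. Set: {15, 4, 6, i, n, v}

Final set: {15, 4, 6, i, n, v} (size 6)
i is in the final set.

Answer: yes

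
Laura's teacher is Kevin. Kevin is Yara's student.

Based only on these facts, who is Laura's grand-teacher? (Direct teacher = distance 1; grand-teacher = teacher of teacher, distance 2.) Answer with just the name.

Reconstructing the teacher chain from the given facts:
  Yara -> Kevin -> Laura
(each arrow means 'teacher of the next')
Positions in the chain (0 = top):
  position of Yara: 0
  position of Kevin: 1
  position of Laura: 2

Laura is at position 2; the grand-teacher is 2 steps up the chain, i.e. position 0: Yara.

Answer: Yara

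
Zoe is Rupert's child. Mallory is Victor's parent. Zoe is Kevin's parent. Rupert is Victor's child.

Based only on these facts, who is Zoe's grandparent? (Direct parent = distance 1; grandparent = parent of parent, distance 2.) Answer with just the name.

Answer: Victor

Derivation:
Reconstructing the parent chain from the given facts:
  Mallory -> Victor -> Rupert -> Zoe -> Kevin
(each arrow means 'parent of the next')
Positions in the chain (0 = top):
  position of Mallory: 0
  position of Victor: 1
  position of Rupert: 2
  position of Zoe: 3
  position of Kevin: 4

Zoe is at position 3; the grandparent is 2 steps up the chain, i.e. position 1: Victor.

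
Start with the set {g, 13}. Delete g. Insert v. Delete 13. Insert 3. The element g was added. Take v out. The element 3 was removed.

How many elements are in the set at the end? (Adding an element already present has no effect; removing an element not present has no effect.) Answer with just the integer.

Answer: 1

Derivation:
Tracking the set through each operation:
Start: {13, g}
Event 1 (remove g): removed. Set: {13}
Event 2 (add v): added. Set: {13, v}
Event 3 (remove 13): removed. Set: {v}
Event 4 (add 3): added. Set: {3, v}
Event 5 (add g): added. Set: {3, g, v}
Event 6 (remove v): removed. Set: {3, g}
Event 7 (remove 3): removed. Set: {g}

Final set: {g} (size 1)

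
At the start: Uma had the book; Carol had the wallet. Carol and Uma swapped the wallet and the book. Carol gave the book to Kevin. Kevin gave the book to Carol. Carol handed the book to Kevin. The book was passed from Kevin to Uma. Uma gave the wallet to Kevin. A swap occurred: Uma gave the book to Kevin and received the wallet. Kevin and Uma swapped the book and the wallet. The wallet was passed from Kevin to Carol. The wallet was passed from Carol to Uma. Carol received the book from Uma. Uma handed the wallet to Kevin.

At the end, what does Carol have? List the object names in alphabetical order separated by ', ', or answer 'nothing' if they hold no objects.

Answer: book

Derivation:
Tracking all object holders:
Start: book:Uma, wallet:Carol
Event 1 (swap wallet<->book: now wallet:Uma, book:Carol). State: book:Carol, wallet:Uma
Event 2 (give book: Carol -> Kevin). State: book:Kevin, wallet:Uma
Event 3 (give book: Kevin -> Carol). State: book:Carol, wallet:Uma
Event 4 (give book: Carol -> Kevin). State: book:Kevin, wallet:Uma
Event 5 (give book: Kevin -> Uma). State: book:Uma, wallet:Uma
Event 6 (give wallet: Uma -> Kevin). State: book:Uma, wallet:Kevin
Event 7 (swap book<->wallet: now book:Kevin, wallet:Uma). State: book:Kevin, wallet:Uma
Event 8 (swap book<->wallet: now book:Uma, wallet:Kevin). State: book:Uma, wallet:Kevin
Event 9 (give wallet: Kevin -> Carol). State: book:Uma, wallet:Carol
Event 10 (give wallet: Carol -> Uma). State: book:Uma, wallet:Uma
Event 11 (give book: Uma -> Carol). State: book:Carol, wallet:Uma
Event 12 (give wallet: Uma -> Kevin). State: book:Carol, wallet:Kevin

Final state: book:Carol, wallet:Kevin
Carol holds: book.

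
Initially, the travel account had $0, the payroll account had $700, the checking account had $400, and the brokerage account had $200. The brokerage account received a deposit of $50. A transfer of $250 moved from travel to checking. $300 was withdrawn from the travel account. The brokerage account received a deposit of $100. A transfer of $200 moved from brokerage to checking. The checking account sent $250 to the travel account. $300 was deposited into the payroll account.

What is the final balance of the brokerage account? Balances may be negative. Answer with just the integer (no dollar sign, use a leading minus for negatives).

Answer: 150

Derivation:
Tracking account balances step by step:
Start: travel=0, payroll=700, checking=400, brokerage=200
Event 1 (deposit 50 to brokerage): brokerage: 200 + 50 = 250. Balances: travel=0, payroll=700, checking=400, brokerage=250
Event 2 (transfer 250 travel -> checking): travel: 0 - 250 = -250, checking: 400 + 250 = 650. Balances: travel=-250, payroll=700, checking=650, brokerage=250
Event 3 (withdraw 300 from travel): travel: -250 - 300 = -550. Balances: travel=-550, payroll=700, checking=650, brokerage=250
Event 4 (deposit 100 to brokerage): brokerage: 250 + 100 = 350. Balances: travel=-550, payroll=700, checking=650, brokerage=350
Event 5 (transfer 200 brokerage -> checking): brokerage: 350 - 200 = 150, checking: 650 + 200 = 850. Balances: travel=-550, payroll=700, checking=850, brokerage=150
Event 6 (transfer 250 checking -> travel): checking: 850 - 250 = 600, travel: -550 + 250 = -300. Balances: travel=-300, payroll=700, checking=600, brokerage=150
Event 7 (deposit 300 to payroll): payroll: 700 + 300 = 1000. Balances: travel=-300, payroll=1000, checking=600, brokerage=150

Final balance of brokerage: 150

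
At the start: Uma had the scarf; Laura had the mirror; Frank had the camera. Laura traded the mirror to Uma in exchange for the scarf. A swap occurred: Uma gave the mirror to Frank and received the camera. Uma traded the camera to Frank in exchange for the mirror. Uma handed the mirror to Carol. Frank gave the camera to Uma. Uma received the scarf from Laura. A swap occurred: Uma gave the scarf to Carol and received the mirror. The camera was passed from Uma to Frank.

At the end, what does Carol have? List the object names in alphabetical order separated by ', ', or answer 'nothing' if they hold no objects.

Tracking all object holders:
Start: scarf:Uma, mirror:Laura, camera:Frank
Event 1 (swap mirror<->scarf: now mirror:Uma, scarf:Laura). State: scarf:Laura, mirror:Uma, camera:Frank
Event 2 (swap mirror<->camera: now mirror:Frank, camera:Uma). State: scarf:Laura, mirror:Frank, camera:Uma
Event 3 (swap camera<->mirror: now camera:Frank, mirror:Uma). State: scarf:Laura, mirror:Uma, camera:Frank
Event 4 (give mirror: Uma -> Carol). State: scarf:Laura, mirror:Carol, camera:Frank
Event 5 (give camera: Frank -> Uma). State: scarf:Laura, mirror:Carol, camera:Uma
Event 6 (give scarf: Laura -> Uma). State: scarf:Uma, mirror:Carol, camera:Uma
Event 7 (swap scarf<->mirror: now scarf:Carol, mirror:Uma). State: scarf:Carol, mirror:Uma, camera:Uma
Event 8 (give camera: Uma -> Frank). State: scarf:Carol, mirror:Uma, camera:Frank

Final state: scarf:Carol, mirror:Uma, camera:Frank
Carol holds: scarf.

Answer: scarf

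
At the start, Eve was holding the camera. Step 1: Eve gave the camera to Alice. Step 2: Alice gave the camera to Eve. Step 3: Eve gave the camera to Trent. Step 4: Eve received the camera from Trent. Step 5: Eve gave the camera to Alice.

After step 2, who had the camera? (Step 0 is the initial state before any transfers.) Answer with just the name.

Answer: Eve

Derivation:
Tracking the camera holder through step 2:
After step 0 (start): Eve
After step 1: Alice
After step 2: Eve

At step 2, the holder is Eve.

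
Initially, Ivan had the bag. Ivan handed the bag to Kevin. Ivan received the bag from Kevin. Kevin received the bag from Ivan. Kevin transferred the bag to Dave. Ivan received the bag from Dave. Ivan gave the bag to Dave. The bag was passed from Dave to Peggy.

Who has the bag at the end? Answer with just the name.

Answer: Peggy

Derivation:
Tracking the bag through each event:
Start: Ivan has the bag.
After event 1: Kevin has the bag.
After event 2: Ivan has the bag.
After event 3: Kevin has the bag.
After event 4: Dave has the bag.
After event 5: Ivan has the bag.
After event 6: Dave has the bag.
After event 7: Peggy has the bag.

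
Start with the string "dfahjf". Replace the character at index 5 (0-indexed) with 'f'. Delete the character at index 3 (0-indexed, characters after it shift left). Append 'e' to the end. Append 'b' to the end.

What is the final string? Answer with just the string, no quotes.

Answer: dfajfeb

Derivation:
Applying each edit step by step:
Start: "dfahjf"
Op 1 (replace idx 5: 'f' -> 'f'): "dfahjf" -> "dfahjf"
Op 2 (delete idx 3 = 'h'): "dfahjf" -> "dfajf"
Op 3 (append 'e'): "dfajf" -> "dfajfe"
Op 4 (append 'b'): "dfajfe" -> "dfajfeb"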